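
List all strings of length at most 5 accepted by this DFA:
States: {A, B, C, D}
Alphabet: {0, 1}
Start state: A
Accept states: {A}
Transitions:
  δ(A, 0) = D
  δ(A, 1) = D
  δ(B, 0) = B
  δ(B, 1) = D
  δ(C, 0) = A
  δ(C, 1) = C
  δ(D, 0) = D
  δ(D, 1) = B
ε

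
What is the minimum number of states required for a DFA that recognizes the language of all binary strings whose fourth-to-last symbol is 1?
By Myhill–Nerode, count the distinguishable equivalence classes: 2^4 = 16 classes — the DFA must remember the last 4 symbols read; every pair of distinct length-4 suffixes is distinguishable by some continuation.
16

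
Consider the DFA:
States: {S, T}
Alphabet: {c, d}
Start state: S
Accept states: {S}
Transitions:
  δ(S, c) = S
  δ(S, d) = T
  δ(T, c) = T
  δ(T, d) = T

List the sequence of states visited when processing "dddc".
read 'd': S → T
  read 'd': T → T
  read 'd': T → T
  read 'c': T → T
S -> T -> T -> T -> T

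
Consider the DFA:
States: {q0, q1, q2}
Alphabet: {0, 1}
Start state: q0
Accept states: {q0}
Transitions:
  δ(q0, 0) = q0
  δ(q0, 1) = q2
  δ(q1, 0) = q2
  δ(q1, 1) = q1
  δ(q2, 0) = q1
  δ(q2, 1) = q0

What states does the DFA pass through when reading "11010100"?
read '1': q0 → q2
  read '1': q2 → q0
  read '0': q0 → q0
  read '1': q0 → q2
  read '0': q2 → q1
  read '1': q1 → q1
  read '0': q1 → q2
  read '0': q2 → q1
q0 -> q2 -> q0 -> q0 -> q2 -> q1 -> q1 -> q2 -> q1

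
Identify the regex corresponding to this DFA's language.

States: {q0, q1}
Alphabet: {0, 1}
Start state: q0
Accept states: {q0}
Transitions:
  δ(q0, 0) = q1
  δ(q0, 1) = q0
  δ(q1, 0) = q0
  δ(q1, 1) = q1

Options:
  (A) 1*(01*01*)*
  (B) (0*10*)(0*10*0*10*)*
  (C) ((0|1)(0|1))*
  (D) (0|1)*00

Check each option against the DFA on short strings; one disagreement eliminates an option:
  (A) 1*(01*01*)*: agrees with the DFA on every string of length ≤ 6
  (B) (0*10*)(0*10*0*10*)*: on ε the DFA stays in q0 and accepts (q0 ∈ Accept), but the regex does not match it → eliminate
  (C) ((0|1)(0|1))*: on '1' the DFA goes q0 → q0 and accepts (q0 ∈ Accept), but the regex does not match it → eliminate
  (D) (0|1)*00: on ε the DFA stays in q0 and accepts (q0 ∈ Accept), but the regex does not match it → eliminate
Only (A) is consistent with the DFA.
(A) 1*(01*01*)*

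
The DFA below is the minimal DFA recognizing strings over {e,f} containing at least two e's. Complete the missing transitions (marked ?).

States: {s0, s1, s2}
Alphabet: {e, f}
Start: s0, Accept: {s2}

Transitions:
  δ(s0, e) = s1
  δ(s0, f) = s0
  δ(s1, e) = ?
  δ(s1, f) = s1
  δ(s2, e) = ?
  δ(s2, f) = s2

From the language and accept set, identify what each state tracks — s0: zero e's seen; s1: one e seen; s2: ≥ two e's seen.
Each missing δ(q, a) is the state matching the new tracked value after reading a.
δ(s1, e) = s2; δ(s2, e) = s2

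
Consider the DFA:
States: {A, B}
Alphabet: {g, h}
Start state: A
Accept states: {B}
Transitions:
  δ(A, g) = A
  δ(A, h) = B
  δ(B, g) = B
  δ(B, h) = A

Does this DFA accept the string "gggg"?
Processing string "gggg":
  A --g--> A
  A --g--> A
  A --g--> A
  A --g--> A
Final state: A
Accept states: {B}
No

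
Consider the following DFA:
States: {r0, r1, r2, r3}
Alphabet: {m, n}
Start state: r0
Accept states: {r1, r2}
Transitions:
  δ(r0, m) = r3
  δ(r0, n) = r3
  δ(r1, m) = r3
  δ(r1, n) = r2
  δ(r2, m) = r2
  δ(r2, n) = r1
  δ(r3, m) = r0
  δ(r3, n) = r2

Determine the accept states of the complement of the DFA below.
Complement accept states = All states \ Original accept states
= {r0, r1, r2, r3} \ {r1, r2}
{r0, r3}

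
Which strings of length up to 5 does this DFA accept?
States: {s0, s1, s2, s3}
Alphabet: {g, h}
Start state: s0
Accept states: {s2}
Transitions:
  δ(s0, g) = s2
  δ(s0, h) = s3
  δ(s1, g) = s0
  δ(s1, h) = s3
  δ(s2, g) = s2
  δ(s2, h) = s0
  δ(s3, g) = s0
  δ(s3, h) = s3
g, gg, ggg, ghg, hgg, gggg, gghg, ghgg, hggg, hhgg, ggggg, ggghg, gghgg, ghggg, ghghg, ghhgg, hgggg, hgghg, hghgg, hhggg, hhhgg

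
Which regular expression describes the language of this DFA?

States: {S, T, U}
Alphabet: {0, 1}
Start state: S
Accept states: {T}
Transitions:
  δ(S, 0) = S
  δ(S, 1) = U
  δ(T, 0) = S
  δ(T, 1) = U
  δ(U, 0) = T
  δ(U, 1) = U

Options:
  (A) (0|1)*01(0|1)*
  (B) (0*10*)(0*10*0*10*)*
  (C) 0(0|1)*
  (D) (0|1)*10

Check each option against the DFA on short strings; one disagreement eliminates an option:
  (A) (0|1)*01(0|1)*: on '01' the DFA goes S → S → U and rejects (U ∉ Accept), but the regex matches it → eliminate
  (B) (0*10*)(0*10*0*10*)*: on '1' the DFA goes S → U and rejects (U ∉ Accept), but the regex matches it → eliminate
  (C) 0(0|1)*: on '0' the DFA goes S → S and rejects (S ∉ Accept), but the regex matches it → eliminate
  (D) (0|1)*10: agrees with the DFA on every string of length ≤ 6
Only (D) is consistent with the DFA.
(D) (0|1)*10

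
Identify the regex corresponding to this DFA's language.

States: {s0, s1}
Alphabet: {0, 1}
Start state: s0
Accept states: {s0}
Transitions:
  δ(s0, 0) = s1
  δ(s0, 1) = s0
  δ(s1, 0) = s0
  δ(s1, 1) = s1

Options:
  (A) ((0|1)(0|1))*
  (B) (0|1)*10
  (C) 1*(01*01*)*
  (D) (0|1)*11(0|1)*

Check each option against the DFA on short strings; one disagreement eliminates an option:
  (A) ((0|1)(0|1))*: on '1' the DFA goes s0 → s0 and accepts (s0 ∈ Accept), but the regex does not match it → eliminate
  (B) (0|1)*10: on ε the DFA stays in s0 and accepts (s0 ∈ Accept), but the regex does not match it → eliminate
  (C) 1*(01*01*)*: agrees with the DFA on every string of length ≤ 6
  (D) (0|1)*11(0|1)*: on ε the DFA stays in s0 and accepts (s0 ∈ Accept), but the regex does not match it → eliminate
Only (C) is consistent with the DFA.
(C) 1*(01*01*)*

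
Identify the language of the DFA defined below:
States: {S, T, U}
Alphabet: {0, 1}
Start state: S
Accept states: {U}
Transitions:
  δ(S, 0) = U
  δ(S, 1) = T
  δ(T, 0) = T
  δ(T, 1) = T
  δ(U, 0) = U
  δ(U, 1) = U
Testing a few strings:
  '10' → reject
  '01' → accept
  '011' → accept
  '0' → accept
State roles: S=no input read; T=started with 1 (dead); U=started with 0
All binary strings starting with 0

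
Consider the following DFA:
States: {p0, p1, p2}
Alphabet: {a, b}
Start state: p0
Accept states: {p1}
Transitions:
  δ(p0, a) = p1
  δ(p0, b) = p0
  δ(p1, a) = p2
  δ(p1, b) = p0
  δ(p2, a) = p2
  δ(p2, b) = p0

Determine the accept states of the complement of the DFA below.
Complement accept states = All states \ Original accept states
= {p0, p1, p2} \ {p1}
{p0, p2}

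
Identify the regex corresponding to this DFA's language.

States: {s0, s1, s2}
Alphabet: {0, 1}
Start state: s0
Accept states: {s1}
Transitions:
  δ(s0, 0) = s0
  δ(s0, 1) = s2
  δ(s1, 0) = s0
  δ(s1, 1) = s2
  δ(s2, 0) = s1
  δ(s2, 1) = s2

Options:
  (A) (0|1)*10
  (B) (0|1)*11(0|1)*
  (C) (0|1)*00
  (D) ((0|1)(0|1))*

Check each option against the DFA on short strings; one disagreement eliminates an option:
  (A) (0|1)*10: agrees with the DFA on every string of length ≤ 6
  (B) (0|1)*11(0|1)*: on '10' the DFA goes s0 → s2 → s1 and accepts (s1 ∈ Accept), but the regex does not match it → eliminate
  (C) (0|1)*00: on '00' the DFA goes s0 → s0 → s0 and rejects (s0 ∉ Accept), but the regex matches it → eliminate
  (D) ((0|1)(0|1))*: on ε the DFA stays in s0 and rejects (s0 ∉ Accept), but the regex matches it → eliminate
Only (A) is consistent with the DFA.
(A) (0|1)*10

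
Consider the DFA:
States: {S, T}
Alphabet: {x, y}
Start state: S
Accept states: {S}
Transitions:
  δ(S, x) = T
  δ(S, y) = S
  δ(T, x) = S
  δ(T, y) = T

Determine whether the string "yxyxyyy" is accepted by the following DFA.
Processing string "yxyxyyy":
  S --y--> S
  S --x--> T
  T --y--> T
  T --x--> S
  S --y--> S
  S --y--> S
  S --y--> S
Final state: S
Accept states: {S}
Yes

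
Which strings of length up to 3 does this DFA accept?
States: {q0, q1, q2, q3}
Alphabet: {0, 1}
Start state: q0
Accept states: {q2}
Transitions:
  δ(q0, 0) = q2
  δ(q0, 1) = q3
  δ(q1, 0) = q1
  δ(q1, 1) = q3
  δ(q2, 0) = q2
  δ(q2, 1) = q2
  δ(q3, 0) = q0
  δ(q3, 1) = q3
0, 00, 01, 000, 001, 010, 011, 100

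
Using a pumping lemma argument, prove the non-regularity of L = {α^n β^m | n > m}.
Assume L is regular with pumping length p. Idea: pumping down the α-block drops the α-count to at most the β-count.
Choose s = α^(p+1) β^p ∈ L (|s| = 2p+1 ≥ p). By the pumping lemma, s = xyz with |xy| ≤ p, |y| > 0, so y = α^k with k ≥ 1. Take i = 0: xz = α^(p+1−k) β^p. Since k ≥ 1, p+1−k ≤ p, so the number of α's is no longer strictly greater than the number of β's, hence xz ∉ L.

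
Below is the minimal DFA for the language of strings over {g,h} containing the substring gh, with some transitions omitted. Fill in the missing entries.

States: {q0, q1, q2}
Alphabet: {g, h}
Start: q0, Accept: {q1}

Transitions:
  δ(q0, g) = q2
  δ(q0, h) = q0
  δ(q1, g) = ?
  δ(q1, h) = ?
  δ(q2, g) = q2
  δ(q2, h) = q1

From the language and accept set, identify what each state tracks — q0: no g seen yet; q1: substring gh seen; q2: seen a g, waiting for h.
Each missing δ(q, a) is the state matching the new tracked value after reading a.
δ(q1, g) = q1; δ(q1, h) = q1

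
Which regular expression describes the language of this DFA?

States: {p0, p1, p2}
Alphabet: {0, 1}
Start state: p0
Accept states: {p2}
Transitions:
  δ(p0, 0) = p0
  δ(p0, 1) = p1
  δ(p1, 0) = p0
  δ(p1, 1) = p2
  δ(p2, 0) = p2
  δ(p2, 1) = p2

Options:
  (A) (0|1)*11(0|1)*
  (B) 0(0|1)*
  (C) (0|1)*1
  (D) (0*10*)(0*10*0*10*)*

Check each option against the DFA on short strings; one disagreement eliminates an option:
  (A) (0|1)*11(0|1)*: agrees with the DFA on every string of length ≤ 6
  (B) 0(0|1)*: on '0' the DFA goes p0 → p0 and rejects (p0 ∉ Accept), but the regex matches it → eliminate
  (C) (0|1)*1: on '1' the DFA goes p0 → p1 and rejects (p1 ∉ Accept), but the regex matches it → eliminate
  (D) (0*10*)(0*10*0*10*)*: on '1' the DFA goes p0 → p1 and rejects (p1 ∉ Accept), but the regex matches it → eliminate
Only (A) is consistent with the DFA.
(A) (0|1)*11(0|1)*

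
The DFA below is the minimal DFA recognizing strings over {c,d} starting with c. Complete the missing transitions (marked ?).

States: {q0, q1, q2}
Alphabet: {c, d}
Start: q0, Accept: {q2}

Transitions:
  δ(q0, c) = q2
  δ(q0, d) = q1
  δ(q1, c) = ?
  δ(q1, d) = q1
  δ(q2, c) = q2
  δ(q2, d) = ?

From the language and accept set, identify what each state tracks — q0: no input read; q1: started with d (dead); q2: started with c.
Each missing δ(q, a) is the state matching the new tracked value after reading a.
δ(q1, c) = q1; δ(q2, d) = q2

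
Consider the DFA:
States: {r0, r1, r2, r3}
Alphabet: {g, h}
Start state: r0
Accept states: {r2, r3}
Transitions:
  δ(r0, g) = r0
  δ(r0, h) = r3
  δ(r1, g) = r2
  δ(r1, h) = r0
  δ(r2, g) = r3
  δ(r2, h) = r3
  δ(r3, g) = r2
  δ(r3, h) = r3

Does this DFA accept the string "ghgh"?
Processing string "ghgh":
  r0 --g--> r0
  r0 --h--> r3
  r3 --g--> r2
  r2 --h--> r3
Final state: r3
Accept states: {r2, r3}
Yes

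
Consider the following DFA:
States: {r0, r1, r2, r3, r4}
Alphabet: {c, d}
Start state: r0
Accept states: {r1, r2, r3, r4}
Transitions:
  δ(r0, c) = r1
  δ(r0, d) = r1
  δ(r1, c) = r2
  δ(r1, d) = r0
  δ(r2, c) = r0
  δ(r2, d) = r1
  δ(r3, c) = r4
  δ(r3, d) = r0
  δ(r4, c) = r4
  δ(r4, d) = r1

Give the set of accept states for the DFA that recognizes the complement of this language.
Complement accept states = All states \ Original accept states
= {r0, r1, r2, r3, r4} \ {r1, r2, r3, r4}
{r0}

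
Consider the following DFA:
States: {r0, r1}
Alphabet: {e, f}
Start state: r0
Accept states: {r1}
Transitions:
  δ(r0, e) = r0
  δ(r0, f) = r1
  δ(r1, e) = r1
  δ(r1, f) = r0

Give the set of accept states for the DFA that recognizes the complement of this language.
Complement accept states = All states \ Original accept states
= {r0, r1} \ {r1}
{r0}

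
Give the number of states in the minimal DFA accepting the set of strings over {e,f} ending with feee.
By Myhill–Nerode, count the distinguishable equivalence classes: 5 classes — one per longest suffix of the input that is a prefix of 'feee' (lengths 0 through 4); only the length-4 class is accepting.
5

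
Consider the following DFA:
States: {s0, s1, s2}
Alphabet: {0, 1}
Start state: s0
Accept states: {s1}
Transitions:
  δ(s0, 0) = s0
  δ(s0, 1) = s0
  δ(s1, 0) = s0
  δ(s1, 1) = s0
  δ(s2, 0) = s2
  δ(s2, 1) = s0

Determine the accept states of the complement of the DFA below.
Complement accept states = All states \ Original accept states
= {s0, s1, s2} \ {s1}
{s0, s2}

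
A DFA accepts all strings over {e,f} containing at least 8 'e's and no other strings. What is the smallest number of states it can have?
By Myhill–Nerode, count the distinguishable equivalence classes: 9 classes — having seen 0, 1, …, 7, or ≥8 copies of 'e'; any two classes i < j (j ≤ 8) are distinguished by the string e^(8−j), which takes class j to 8 copies (accepted) but leaves class i below 8 (rejected).
9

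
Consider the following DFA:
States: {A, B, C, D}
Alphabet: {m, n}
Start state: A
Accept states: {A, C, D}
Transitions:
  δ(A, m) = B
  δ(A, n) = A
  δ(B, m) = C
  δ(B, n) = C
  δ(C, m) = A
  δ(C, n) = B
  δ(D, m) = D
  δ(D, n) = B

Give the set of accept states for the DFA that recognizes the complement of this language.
Complement accept states = All states \ Original accept states
= {A, B, C, D} \ {A, C, D}
{B}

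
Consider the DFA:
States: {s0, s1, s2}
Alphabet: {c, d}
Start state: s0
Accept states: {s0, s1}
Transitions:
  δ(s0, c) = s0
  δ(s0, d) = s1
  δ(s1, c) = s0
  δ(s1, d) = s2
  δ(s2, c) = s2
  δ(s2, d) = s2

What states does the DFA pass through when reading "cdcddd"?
read 'c': s0 → s0
  read 'd': s0 → s1
  read 'c': s1 → s0
  read 'd': s0 → s1
  read 'd': s1 → s2
  read 'd': s2 → s2
s0 -> s0 -> s1 -> s0 -> s1 -> s2 -> s2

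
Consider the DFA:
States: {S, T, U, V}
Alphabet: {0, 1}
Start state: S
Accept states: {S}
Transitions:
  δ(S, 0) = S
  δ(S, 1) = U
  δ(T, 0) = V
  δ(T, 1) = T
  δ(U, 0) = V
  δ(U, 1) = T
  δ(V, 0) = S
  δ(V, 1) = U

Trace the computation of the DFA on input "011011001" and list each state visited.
read '0': S → S
  read '1': S → U
  read '1': U → T
  read '0': T → V
  read '1': V → U
  read '1': U → T
  read '0': T → V
  read '0': V → S
  read '1': S → U
S -> S -> U -> T -> V -> U -> T -> V -> S -> U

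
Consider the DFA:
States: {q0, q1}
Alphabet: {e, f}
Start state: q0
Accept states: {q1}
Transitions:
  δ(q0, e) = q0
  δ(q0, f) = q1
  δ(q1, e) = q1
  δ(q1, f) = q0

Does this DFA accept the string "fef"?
Processing string "fef":
  q0 --f--> q1
  q1 --e--> q1
  q1 --f--> q0
Final state: q0
Accept states: {q1}
No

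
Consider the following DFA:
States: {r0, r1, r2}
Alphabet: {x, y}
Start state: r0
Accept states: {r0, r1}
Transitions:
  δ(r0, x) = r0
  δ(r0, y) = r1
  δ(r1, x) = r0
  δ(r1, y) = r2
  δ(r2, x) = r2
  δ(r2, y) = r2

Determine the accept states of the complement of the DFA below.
Complement accept states = All states \ Original accept states
= {r0, r1, r2} \ {r0, r1}
{r2}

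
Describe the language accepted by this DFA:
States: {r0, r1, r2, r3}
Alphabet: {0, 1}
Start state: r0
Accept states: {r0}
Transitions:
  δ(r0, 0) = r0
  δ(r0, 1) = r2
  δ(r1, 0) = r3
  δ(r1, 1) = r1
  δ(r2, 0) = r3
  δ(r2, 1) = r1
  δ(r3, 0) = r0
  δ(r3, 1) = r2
Testing a few strings:
  '11' → reject
  '1110' → reject
  '0111' → reject
  '1111' → reject
State roles: r0=value ≡ 0 (mod 4); r1=value ≡ 3 (mod 4); r2=value ≡ 1 (mod 4); r3=value ≡ 2 (mod 4)
All binary strings representing a multiple of 4 (read in base 2; leading zeros allowed and ε counts as 0)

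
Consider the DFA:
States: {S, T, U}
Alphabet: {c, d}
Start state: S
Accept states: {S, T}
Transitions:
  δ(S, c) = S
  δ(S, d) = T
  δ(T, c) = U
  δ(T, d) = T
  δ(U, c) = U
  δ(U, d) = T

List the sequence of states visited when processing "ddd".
read 'd': S → T
  read 'd': T → T
  read 'd': T → T
S -> T -> T -> T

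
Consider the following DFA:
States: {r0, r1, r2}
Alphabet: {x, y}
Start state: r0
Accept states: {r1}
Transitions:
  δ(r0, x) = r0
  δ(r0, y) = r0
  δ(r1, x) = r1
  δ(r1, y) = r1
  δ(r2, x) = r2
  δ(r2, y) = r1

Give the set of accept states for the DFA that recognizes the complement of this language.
Complement accept states = All states \ Original accept states
= {r0, r1, r2} \ {r1}
{r0, r2}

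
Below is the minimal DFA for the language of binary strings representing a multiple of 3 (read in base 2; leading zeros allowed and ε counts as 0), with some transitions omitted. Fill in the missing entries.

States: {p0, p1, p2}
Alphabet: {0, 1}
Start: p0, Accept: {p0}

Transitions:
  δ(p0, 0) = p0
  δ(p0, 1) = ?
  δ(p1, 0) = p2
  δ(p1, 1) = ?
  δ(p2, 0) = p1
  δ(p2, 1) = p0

From the language and accept set, identify what each state tracks — p0: value ≡ 0 (mod 3); p1: value ≡ 2 (mod 3); p2: value ≡ 1 (mod 3).
Each missing δ(q, a) is the state matching the new tracked value after reading a.
δ(p0, 1) = p2; δ(p1, 1) = p1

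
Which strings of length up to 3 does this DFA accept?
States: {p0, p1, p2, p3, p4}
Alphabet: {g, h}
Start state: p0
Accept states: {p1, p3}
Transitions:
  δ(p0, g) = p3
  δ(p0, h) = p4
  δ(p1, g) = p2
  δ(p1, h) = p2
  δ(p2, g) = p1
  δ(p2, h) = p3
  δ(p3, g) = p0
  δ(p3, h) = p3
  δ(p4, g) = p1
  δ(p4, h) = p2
g, gh, hg, ggg, ghh, hhg, hhh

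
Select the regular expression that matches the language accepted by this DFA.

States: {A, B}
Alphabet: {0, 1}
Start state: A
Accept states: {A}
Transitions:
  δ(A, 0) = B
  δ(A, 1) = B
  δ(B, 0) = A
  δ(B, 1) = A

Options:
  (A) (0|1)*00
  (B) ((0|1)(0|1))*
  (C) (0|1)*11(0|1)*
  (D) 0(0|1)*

Check each option against the DFA on short strings; one disagreement eliminates an option:
  (A) (0|1)*00: on ε the DFA stays in A and accepts (A ∈ Accept), but the regex does not match it → eliminate
  (B) ((0|1)(0|1))*: agrees with the DFA on every string of length ≤ 6
  (C) (0|1)*11(0|1)*: on ε the DFA stays in A and accepts (A ∈ Accept), but the regex does not match it → eliminate
  (D) 0(0|1)*: on ε the DFA stays in A and accepts (A ∈ Accept), but the regex does not match it → eliminate
Only (B) is consistent with the DFA.
(B) ((0|1)(0|1))*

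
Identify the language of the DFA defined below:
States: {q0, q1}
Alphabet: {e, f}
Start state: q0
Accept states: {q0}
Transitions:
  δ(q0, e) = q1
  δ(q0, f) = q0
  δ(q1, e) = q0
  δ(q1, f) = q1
Testing a few strings:
  'fe' → reject
  'e' → reject
  'ee' → accept
  'f' → accept
State roles: q0=even number of e's so far; q1=odd number of e's so far
All strings over {e,f} with an even number of e's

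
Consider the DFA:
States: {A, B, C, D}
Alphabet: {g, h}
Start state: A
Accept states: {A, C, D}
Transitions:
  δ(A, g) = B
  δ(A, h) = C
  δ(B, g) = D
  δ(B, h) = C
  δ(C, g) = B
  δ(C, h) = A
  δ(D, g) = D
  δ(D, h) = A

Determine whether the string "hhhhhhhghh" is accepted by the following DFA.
Processing string "hhhhhhhghh":
  A --h--> C
  C --h--> A
  A --h--> C
  C --h--> A
  A --h--> C
  C --h--> A
  A --h--> C
  C --g--> B
  B --h--> C
  C --h--> A
Final state: A
Accept states: {A, C, D}
Yes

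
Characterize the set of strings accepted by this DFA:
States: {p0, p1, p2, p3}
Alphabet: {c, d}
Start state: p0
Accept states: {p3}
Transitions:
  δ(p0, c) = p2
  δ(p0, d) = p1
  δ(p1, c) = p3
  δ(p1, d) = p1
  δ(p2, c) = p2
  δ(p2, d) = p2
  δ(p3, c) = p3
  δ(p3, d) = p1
Testing a few strings:
  'dcdc' → accept
  'cc' → reject
  'cd' → reject
  'c' → reject
State roles: p0=no input read; p1=started with d, last symbol d; p2=started with c (dead); p3=started with d, last symbol c
All strings over {c,d} that start with d and end with c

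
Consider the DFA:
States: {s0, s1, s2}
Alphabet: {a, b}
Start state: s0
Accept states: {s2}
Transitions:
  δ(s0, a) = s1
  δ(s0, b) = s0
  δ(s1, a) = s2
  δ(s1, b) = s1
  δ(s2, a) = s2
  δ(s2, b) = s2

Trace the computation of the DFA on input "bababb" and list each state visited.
read 'b': s0 → s0
  read 'a': s0 → s1
  read 'b': s1 → s1
  read 'a': s1 → s2
  read 'b': s2 → s2
  read 'b': s2 → s2
s0 -> s0 -> s1 -> s1 -> s2 -> s2 -> s2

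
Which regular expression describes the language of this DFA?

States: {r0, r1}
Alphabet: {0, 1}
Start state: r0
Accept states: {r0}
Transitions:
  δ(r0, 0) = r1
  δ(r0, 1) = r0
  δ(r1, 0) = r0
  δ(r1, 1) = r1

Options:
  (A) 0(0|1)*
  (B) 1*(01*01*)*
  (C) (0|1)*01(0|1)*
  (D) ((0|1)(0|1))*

Check each option against the DFA on short strings; one disagreement eliminates an option:
  (A) 0(0|1)*: on ε the DFA stays in r0 and accepts (r0 ∈ Accept), but the regex does not match it → eliminate
  (B) 1*(01*01*)*: agrees with the DFA on every string of length ≤ 6
  (C) (0|1)*01(0|1)*: on ε the DFA stays in r0 and accepts (r0 ∈ Accept), but the regex does not match it → eliminate
  (D) ((0|1)(0|1))*: on '1' the DFA goes r0 → r0 and accepts (r0 ∈ Accept), but the regex does not match it → eliminate
Only (B) is consistent with the DFA.
(B) 1*(01*01*)*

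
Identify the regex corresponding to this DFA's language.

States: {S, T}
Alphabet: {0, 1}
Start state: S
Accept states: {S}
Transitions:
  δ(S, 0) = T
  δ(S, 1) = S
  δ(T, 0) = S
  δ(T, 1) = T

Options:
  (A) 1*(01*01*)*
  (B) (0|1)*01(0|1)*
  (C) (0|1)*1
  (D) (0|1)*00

Check each option against the DFA on short strings; one disagreement eliminates an option:
  (A) 1*(01*01*)*: agrees with the DFA on every string of length ≤ 6
  (B) (0|1)*01(0|1)*: on ε the DFA stays in S and accepts (S ∈ Accept), but the regex does not match it → eliminate
  (C) (0|1)*1: on ε the DFA stays in S and accepts (S ∈ Accept), but the regex does not match it → eliminate
  (D) (0|1)*00: on ε the DFA stays in S and accepts (S ∈ Accept), but the regex does not match it → eliminate
Only (A) is consistent with the DFA.
(A) 1*(01*01*)*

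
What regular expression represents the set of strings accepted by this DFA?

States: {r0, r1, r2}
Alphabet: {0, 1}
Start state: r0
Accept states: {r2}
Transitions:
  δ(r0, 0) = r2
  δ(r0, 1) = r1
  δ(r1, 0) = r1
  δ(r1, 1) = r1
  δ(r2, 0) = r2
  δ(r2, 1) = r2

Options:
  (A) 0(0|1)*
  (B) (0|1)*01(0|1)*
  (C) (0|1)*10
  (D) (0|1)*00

Check each option against the DFA on short strings; one disagreement eliminates an option:
  (A) 0(0|1)*: agrees with the DFA on every string of length ≤ 6
  (B) (0|1)*01(0|1)*: on '0' the DFA goes r0 → r2 and accepts (r2 ∈ Accept), but the regex does not match it → eliminate
  (C) (0|1)*10: on '0' the DFA goes r0 → r2 and accepts (r2 ∈ Accept), but the regex does not match it → eliminate
  (D) (0|1)*00: on '0' the DFA goes r0 → r2 and accepts (r2 ∈ Accept), but the regex does not match it → eliminate
Only (A) is consistent with the DFA.
(A) 0(0|1)*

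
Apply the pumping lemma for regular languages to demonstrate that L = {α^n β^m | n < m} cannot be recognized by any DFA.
Assume L is regular with pumping length p. Idea: pumping up the α-block makes the α-count reach the β-count.
Choose s = α^p β^(p+1) ∈ L. By the pumping lemma, s = xyz with |xy| ≤ p, |y| > 0, so y = α^k with k ≥ 1. Then xy²z = α^(p+k) β^(p+1). Since p+k ≥ p+1, the number of α's is no longer strictly less than the number of β's, so xy²z ∉ L.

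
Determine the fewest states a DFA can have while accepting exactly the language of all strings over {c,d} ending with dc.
By Myhill–Nerode, count the distinguishable equivalence classes: three classes — suffix matches ε, d, or dc.
3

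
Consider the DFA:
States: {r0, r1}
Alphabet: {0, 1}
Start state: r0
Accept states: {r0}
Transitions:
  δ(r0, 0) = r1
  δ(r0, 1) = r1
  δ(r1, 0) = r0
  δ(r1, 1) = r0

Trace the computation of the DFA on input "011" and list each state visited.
read '0': r0 → r1
  read '1': r1 → r0
  read '1': r0 → r1
r0 -> r1 -> r0 -> r1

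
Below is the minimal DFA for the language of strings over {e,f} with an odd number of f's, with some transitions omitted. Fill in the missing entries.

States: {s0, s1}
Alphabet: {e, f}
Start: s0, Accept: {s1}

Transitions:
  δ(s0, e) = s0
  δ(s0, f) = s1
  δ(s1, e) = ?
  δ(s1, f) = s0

From the language and accept set, identify what each state tracks — s0: even number of f's so far; s1: odd number of f's so far.
Each missing δ(q, a) is the state matching the new tracked value after reading a.
δ(s1, e) = s1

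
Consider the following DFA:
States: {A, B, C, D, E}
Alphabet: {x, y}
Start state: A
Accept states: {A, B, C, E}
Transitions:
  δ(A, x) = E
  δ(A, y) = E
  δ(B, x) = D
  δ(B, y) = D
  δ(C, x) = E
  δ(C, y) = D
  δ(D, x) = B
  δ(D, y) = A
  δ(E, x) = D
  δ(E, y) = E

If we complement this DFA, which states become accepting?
Complement accept states = All states \ Original accept states
= {A, B, C, D, E} \ {A, B, C, E}
{D}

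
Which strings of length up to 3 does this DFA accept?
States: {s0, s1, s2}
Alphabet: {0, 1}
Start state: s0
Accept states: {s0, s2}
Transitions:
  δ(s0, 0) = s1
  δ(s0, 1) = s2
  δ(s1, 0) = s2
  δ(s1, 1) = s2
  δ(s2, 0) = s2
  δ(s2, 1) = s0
ε, 1, 00, 01, 10, 11, 000, 001, 010, 011, 100, 101, 111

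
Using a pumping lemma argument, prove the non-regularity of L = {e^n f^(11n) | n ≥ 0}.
Assume L is regular with pumping length p. Idea: pumping the e-block breaks the 1:11 ratio.
Choose s = e^p f^(11p) (length 12p ≥ p). By the pumping lemma, s = xyz with |xy| ≤ p, |y| > 0, so y = e^k with k ≥ 1. Then xy²z = e^(p+k) f^(11p). For this to be in L we would need 11p = 11(p+k), i.e. 11k = 0, contradicting k ≥ 1. So xy²z ∉ L.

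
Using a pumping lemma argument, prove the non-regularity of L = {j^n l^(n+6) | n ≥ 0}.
Assume L is regular with pumping length p. Idea: pumping the j-block breaks the fixed offset of 6.
Choose s = j^p l^(p+6) ∈ L. By the pumping lemma, s = xyz with |xy| ≤ p, |y| > 0, so y = j^k with k ≥ 1. Then xy²z = j^(p+k) l^(p+6). For this to be in L we would need p+6 = (p+k)+6, i.e. k = 0, contradicting k ≥ 1. So xy²z ∉ L.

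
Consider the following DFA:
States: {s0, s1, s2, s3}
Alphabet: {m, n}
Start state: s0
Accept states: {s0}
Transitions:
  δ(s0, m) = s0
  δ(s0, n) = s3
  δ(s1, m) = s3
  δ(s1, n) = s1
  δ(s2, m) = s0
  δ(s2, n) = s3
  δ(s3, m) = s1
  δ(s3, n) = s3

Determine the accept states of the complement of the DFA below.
Complement accept states = All states \ Original accept states
= {s0, s1, s2, s3} \ {s0}
{s1, s2, s3}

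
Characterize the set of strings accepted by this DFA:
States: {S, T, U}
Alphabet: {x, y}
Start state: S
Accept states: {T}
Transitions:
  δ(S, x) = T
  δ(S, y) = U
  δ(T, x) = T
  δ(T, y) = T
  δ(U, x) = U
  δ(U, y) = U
Testing a few strings:
  'x' → accept
  'y' → reject
  'xx' → accept
  'xxy' → accept
State roles: S=no input read; T=started with x; U=started with y (dead)
All strings over {x,y} starting with x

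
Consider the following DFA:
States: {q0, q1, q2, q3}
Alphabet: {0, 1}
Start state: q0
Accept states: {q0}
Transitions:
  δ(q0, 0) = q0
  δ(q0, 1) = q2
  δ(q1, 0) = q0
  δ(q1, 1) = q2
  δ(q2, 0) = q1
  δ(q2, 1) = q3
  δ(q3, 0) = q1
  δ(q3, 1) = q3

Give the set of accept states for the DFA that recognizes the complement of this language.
Complement accept states = All states \ Original accept states
= {q0, q1, q2, q3} \ {q0}
{q1, q2, q3}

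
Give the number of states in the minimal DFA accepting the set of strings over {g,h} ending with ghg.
By Myhill–Nerode, count the distinguishable equivalence classes: 4 classes — one per longest suffix of the input that is a prefix of 'ghg' (lengths 0 through 3); only the length-3 class is accepting.
4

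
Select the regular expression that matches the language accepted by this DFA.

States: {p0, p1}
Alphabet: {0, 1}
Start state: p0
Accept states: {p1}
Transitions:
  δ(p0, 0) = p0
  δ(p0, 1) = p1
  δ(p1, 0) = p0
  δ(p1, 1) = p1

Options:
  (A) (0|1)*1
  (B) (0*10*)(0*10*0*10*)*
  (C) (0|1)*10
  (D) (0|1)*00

Check each option against the DFA on short strings; one disagreement eliminates an option:
  (A) (0|1)*1: agrees with the DFA on every string of length ≤ 6
  (B) (0*10*)(0*10*0*10*)*: on '10' the DFA goes p0 → p1 → p0 and rejects (p0 ∉ Accept), but the regex matches it → eliminate
  (C) (0|1)*10: on '1' the DFA goes p0 → p1 and accepts (p1 ∈ Accept), but the regex does not match it → eliminate
  (D) (0|1)*00: on '1' the DFA goes p0 → p1 and accepts (p1 ∈ Accept), but the regex does not match it → eliminate
Only (A) is consistent with the DFA.
(A) (0|1)*1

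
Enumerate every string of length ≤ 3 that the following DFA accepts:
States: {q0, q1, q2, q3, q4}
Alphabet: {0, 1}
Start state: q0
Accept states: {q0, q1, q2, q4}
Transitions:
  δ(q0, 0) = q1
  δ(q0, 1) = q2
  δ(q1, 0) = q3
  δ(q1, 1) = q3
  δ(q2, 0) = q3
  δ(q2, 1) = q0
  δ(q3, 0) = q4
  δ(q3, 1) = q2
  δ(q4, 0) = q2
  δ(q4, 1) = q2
ε, 0, 1, 11, 000, 001, 010, 011, 100, 101, 110, 111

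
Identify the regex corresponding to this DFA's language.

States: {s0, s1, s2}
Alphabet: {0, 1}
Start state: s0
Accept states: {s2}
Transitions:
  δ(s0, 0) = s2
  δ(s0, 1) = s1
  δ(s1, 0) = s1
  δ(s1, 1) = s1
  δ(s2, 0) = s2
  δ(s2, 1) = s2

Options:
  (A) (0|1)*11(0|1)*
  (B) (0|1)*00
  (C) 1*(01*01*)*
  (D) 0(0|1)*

Check each option against the DFA on short strings; one disagreement eliminates an option:
  (A) (0|1)*11(0|1)*: on '0' the DFA goes s0 → s2 and accepts (s2 ∈ Accept), but the regex does not match it → eliminate
  (B) (0|1)*00: on '0' the DFA goes s0 → s2 and accepts (s2 ∈ Accept), but the regex does not match it → eliminate
  (C) 1*(01*01*)*: on ε the DFA stays in s0 and rejects (s0 ∉ Accept), but the regex matches it → eliminate
  (D) 0(0|1)*: agrees with the DFA on every string of length ≤ 6
Only (D) is consistent with the DFA.
(D) 0(0|1)*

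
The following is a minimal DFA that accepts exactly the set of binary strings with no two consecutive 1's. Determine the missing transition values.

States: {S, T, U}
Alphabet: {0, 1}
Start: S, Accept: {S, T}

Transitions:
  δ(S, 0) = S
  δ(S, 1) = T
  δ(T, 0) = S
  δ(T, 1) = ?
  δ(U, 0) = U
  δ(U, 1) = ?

From the language and accept set, identify what each state tracks — S: last symbol not 1 (ok); T: last symbol 1 (ok); U: saw 11 (dead).
Each missing δ(q, a) is the state matching the new tracked value after reading a.
δ(T, 1) = U; δ(U, 1) = U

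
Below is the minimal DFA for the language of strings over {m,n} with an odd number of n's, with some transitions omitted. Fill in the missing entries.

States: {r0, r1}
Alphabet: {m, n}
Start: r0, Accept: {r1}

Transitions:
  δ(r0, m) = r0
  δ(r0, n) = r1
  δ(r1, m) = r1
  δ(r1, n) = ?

From the language and accept set, identify what each state tracks — r0: even number of n's so far; r1: odd number of n's so far.
Each missing δ(q, a) is the state matching the new tracked value after reading a.
δ(r1, n) = r0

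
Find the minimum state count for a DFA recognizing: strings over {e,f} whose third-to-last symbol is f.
By Myhill–Nerode, count the distinguishable equivalence classes: 2^3 = 8 classes — the DFA must remember the last 3 symbols read; every pair of distinct length-3 suffixes is distinguishable by some continuation.
8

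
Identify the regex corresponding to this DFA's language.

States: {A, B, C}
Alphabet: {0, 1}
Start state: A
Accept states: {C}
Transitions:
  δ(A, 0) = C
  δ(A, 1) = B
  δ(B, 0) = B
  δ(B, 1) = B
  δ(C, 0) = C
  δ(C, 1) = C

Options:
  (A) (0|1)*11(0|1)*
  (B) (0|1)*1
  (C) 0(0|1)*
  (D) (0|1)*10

Check each option against the DFA on short strings; one disagreement eliminates an option:
  (A) (0|1)*11(0|1)*: on '0' the DFA goes A → C and accepts (C ∈ Accept), but the regex does not match it → eliminate
  (B) (0|1)*1: on '0' the DFA goes A → C and accepts (C ∈ Accept), but the regex does not match it → eliminate
  (C) 0(0|1)*: agrees with the DFA on every string of length ≤ 6
  (D) (0|1)*10: on '0' the DFA goes A → C and accepts (C ∈ Accept), but the regex does not match it → eliminate
Only (C) is consistent with the DFA.
(C) 0(0|1)*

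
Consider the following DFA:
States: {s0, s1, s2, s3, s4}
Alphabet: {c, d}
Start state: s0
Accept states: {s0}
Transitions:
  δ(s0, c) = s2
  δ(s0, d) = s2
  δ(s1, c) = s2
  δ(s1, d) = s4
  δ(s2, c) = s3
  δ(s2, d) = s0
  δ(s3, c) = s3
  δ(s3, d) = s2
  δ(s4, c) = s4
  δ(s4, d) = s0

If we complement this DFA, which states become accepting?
Complement accept states = All states \ Original accept states
= {s0, s1, s2, s3, s4} \ {s0}
{s1, s2, s3, s4}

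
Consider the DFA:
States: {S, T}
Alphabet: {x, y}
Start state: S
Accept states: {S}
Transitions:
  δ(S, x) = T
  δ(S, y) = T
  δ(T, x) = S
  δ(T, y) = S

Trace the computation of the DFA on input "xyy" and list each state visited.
read 'x': S → T
  read 'y': T → S
  read 'y': S → T
S -> T -> S -> T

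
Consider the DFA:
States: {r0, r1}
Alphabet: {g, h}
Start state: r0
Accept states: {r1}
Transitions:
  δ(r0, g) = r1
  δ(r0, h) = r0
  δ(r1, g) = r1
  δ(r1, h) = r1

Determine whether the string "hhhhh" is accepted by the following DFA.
Processing string "hhhhh":
  r0 --h--> r0
  r0 --h--> r0
  r0 --h--> r0
  r0 --h--> r0
  r0 --h--> r0
Final state: r0
Accept states: {r1}
No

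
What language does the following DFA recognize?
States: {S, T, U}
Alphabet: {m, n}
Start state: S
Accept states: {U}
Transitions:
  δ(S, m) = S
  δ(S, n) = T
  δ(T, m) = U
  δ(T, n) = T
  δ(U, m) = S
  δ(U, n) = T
Testing a few strings:
  'nnn' → reject
  'm' → reject
  'n' → reject
  'nn' → reject
State roles: S=no suffix match; T=one trailing n; U=suffix is nm
All strings over {m,n} ending with nm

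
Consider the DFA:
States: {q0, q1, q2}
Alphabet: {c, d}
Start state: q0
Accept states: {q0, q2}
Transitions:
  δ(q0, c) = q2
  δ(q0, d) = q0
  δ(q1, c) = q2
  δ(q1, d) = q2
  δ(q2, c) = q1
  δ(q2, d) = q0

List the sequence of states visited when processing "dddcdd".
read 'd': q0 → q0
  read 'd': q0 → q0
  read 'd': q0 → q0
  read 'c': q0 → q2
  read 'd': q2 → q0
  read 'd': q0 → q0
q0 -> q0 -> q0 -> q0 -> q2 -> q0 -> q0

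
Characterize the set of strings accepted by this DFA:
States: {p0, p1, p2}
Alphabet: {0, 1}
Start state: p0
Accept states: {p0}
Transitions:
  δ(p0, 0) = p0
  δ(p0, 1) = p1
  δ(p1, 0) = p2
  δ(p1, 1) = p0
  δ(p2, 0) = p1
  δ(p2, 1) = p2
Testing a few strings:
  '0' → accept
  '0101' → reject
  '000' → accept
  '00' → accept
State roles: p0=value ≡ 0 (mod 3); p1=value ≡ 1 (mod 3); p2=value ≡ 2 (mod 3)
All binary strings representing a multiple of 3 (read in base 2; leading zeros allowed and ε counts as 0)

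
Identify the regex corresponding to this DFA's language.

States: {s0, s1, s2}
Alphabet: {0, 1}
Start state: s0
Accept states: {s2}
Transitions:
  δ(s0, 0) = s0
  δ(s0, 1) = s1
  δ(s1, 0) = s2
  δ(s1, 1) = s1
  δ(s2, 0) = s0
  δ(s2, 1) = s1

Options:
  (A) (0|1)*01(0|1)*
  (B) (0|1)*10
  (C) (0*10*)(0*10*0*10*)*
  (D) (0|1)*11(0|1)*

Check each option against the DFA on short strings; one disagreement eliminates an option:
  (A) (0|1)*01(0|1)*: on '01' the DFA goes s0 → s0 → s1 and rejects (s1 ∉ Accept), but the regex matches it → eliminate
  (B) (0|1)*10: agrees with the DFA on every string of length ≤ 6
  (C) (0*10*)(0*10*0*10*)*: on '1' the DFA goes s0 → s1 and rejects (s1 ∉ Accept), but the regex matches it → eliminate
  (D) (0|1)*11(0|1)*: on '10' the DFA goes s0 → s1 → s2 and accepts (s2 ∈ Accept), but the regex does not match it → eliminate
Only (B) is consistent with the DFA.
(B) (0|1)*10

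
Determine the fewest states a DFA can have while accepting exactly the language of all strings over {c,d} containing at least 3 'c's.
By Myhill–Nerode, count the distinguishable equivalence classes: 4 classes — having seen 0, 1, 2, or ≥3 copies of 'c'; any two classes i < j (j ≤ 3) are distinguished by the string c^(3−j), which takes class j to 3 copies (accepted) but leaves class i below 3 (rejected).
4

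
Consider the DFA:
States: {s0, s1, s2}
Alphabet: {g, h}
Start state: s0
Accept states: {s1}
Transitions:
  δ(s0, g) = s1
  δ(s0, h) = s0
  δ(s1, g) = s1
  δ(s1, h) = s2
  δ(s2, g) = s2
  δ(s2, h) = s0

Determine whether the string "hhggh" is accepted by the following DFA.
Processing string "hhggh":
  s0 --h--> s0
  s0 --h--> s0
  s0 --g--> s1
  s1 --g--> s1
  s1 --h--> s2
Final state: s2
Accept states: {s1}
No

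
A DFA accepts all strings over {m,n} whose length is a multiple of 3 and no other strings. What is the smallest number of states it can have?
By Myhill–Nerode, count the distinguishable equivalence classes: three classes — length mod 3.
3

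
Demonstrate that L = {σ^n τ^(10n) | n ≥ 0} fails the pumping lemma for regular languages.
Assume L is regular with pumping length p. Idea: pumping the σ-block breaks the 1:10 ratio.
Choose s = σ^p τ^(10p) (length 11p ≥ p). By the pumping lemma, s = xyz with |xy| ≤ p, |y| > 0, so y = σ^k with k ≥ 1. Then xy²z = σ^(p+k) τ^(10p). For this to be in L we would need 10p = 10(p+k), i.e. 10k = 0, contradicting k ≥ 1. So xy²z ∉ L.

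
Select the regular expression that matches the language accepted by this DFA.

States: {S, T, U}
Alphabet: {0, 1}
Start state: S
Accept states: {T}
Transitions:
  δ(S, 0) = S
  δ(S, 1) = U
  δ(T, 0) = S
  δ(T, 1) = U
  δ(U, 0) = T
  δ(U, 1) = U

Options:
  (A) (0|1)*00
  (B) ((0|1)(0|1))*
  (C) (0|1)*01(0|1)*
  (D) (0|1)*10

Check each option against the DFA on short strings; one disagreement eliminates an option:
  (A) (0|1)*00: on '00' the DFA goes S → S → S and rejects (S ∉ Accept), but the regex matches it → eliminate
  (B) ((0|1)(0|1))*: on ε the DFA stays in S and rejects (S ∉ Accept), but the regex matches it → eliminate
  (C) (0|1)*01(0|1)*: on '01' the DFA goes S → S → U and rejects (U ∉ Accept), but the regex matches it → eliminate
  (D) (0|1)*10: agrees with the DFA on every string of length ≤ 6
Only (D) is consistent with the DFA.
(D) (0|1)*10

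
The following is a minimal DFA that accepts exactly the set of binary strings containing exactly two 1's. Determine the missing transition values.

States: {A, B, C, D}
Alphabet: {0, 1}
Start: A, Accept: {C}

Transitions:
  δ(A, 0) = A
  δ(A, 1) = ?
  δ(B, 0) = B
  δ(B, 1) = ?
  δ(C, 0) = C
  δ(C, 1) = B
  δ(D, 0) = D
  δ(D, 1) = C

From the language and accept set, identify what each state tracks — A: zero 1's; B: ≥ three 1's (dead); C: two 1's; D: one 1.
Each missing δ(q, a) is the state matching the new tracked value after reading a.
δ(A, 1) = D; δ(B, 1) = B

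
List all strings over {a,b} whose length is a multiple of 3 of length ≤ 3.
ε, aaa, aab, aba, abb, baa, bab, bba, bbb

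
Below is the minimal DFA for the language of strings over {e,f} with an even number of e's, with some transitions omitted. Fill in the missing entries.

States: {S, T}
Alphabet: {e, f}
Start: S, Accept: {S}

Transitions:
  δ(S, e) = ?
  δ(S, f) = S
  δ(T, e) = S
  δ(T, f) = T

From the language and accept set, identify what each state tracks — S: even number of e's so far; T: odd number of e's so far.
Each missing δ(q, a) is the state matching the new tracked value after reading a.
δ(S, e) = T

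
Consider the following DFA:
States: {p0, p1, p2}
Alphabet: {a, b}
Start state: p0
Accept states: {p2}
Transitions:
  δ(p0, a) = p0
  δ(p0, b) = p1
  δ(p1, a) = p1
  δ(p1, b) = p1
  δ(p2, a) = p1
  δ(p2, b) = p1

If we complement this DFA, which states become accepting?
Complement accept states = All states \ Original accept states
= {p0, p1, p2} \ {p2}
{p0, p1}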